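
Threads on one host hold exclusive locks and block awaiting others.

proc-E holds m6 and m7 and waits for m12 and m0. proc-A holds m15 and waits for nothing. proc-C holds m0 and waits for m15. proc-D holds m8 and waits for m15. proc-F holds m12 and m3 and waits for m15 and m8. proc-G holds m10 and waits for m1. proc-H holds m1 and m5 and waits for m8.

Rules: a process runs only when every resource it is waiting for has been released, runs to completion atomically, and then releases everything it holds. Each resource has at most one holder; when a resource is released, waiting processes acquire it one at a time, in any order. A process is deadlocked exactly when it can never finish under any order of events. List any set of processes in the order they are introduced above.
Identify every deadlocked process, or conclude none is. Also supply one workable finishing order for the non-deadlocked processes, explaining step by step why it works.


No process is deadlocked.
Key observation: the waits form no ring: some process can always run, and its releases unblock the others one by one.
One completion order for the rest: proc-A, proc-D, proc-C, proc-H, proc-F, proc-E, proc-G.
Step-by-step check:
  run proc-A (it waits on nothing); releases m15
  proc-D: everything it awaited (m15) is free; runs, freeing m8
  proc-C: everything it awaited (m15) is free; runs, freeing m0
  proc-H: everything it awaited (m8) is free; runs, freeing m1 and m5
  proc-F: everything it awaited (m15 and m8) is free; runs, freeing m12 and m3
  proc-E: everything it awaited (m12 and m0) is free; runs, freeing m6 and m7
  proc-G: everything it awaited (m1) is free; runs, freeing m10


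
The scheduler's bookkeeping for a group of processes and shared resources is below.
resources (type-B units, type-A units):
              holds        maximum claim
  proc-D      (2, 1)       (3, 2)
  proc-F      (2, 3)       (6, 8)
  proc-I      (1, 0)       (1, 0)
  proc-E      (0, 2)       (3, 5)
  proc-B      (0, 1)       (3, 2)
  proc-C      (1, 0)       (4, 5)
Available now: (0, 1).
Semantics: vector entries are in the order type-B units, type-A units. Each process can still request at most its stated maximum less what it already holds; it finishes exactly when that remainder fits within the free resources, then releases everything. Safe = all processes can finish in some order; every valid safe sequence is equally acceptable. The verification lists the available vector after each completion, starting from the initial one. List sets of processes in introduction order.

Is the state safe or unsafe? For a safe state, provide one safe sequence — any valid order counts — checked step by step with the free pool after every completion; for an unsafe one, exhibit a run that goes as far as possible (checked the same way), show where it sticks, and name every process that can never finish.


SAFE — a valid safe sequence is proc-I, proc-D, proc-B, proc-E, proc-C, proc-F.
Key observation: proc-D is the earliest step where a requested resource binds exactly: need (1, 1), pool (1, 1) at its turn.
Walking it through:
  pool = (0, 1)
  proc-I: need (0, 0) fits (0, 1); releases (1, 0), pool now (1, 1)
  proc-D: need (1, 1) fits (1, 1); releases (2, 1), pool now (3, 2)
  proc-B: need (3, 1) fits (3, 2); releases (0, 1), pool now (3, 3)
  proc-E: need (3, 3) fits (3, 3); releases (0, 2), pool now (3, 5)
  proc-C: need (3, 5) fits (3, 5); releases (1, 0), pool now (4, 5)
  proc-F: need (4, 5) fits (4, 5); releases (2, 3), pool now (6, 8)


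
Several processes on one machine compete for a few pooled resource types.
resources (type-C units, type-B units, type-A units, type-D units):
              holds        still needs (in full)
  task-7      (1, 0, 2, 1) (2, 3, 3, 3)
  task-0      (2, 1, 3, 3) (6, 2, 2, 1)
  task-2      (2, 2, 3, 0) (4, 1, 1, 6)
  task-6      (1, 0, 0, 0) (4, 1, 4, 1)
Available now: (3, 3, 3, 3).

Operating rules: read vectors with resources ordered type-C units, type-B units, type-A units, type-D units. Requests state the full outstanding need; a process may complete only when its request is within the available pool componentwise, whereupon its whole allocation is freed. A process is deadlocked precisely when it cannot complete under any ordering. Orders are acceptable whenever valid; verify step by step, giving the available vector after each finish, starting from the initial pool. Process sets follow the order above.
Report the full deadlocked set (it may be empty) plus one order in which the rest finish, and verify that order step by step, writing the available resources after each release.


Deadlocked set: task-0 and task-2.
Key observation: after task-7, task-6 the pool peaks at (5, 3, 5, 4), and each blocked process is short somewhere: task-0 on type-C units; task-2 on type-D units.
The rest can finish in the order task-7, task-6. Verifying each step:
  pool = (3, 3, 3, 3)
  run task-7 (needs (2, 3, 3, 3), free (3, 3, 3, 3)); after release of (1, 0, 2, 1) the pool is (4, 3, 5, 4)
  run task-6 (needs (4, 1, 4, 1), free (4, 3, 5, 4)); after release of (1, 0, 0, 0) the pool is (5, 3, 5, 4)
The blocked processes can never fit:
  task-0 still needs (6, 2, 2, 1) but only (5, 3, 5, 4) is free — short on type-C units
  task-2 still needs (4, 1, 1, 6) but only (5, 3, 5, 4) is free — short on type-D units


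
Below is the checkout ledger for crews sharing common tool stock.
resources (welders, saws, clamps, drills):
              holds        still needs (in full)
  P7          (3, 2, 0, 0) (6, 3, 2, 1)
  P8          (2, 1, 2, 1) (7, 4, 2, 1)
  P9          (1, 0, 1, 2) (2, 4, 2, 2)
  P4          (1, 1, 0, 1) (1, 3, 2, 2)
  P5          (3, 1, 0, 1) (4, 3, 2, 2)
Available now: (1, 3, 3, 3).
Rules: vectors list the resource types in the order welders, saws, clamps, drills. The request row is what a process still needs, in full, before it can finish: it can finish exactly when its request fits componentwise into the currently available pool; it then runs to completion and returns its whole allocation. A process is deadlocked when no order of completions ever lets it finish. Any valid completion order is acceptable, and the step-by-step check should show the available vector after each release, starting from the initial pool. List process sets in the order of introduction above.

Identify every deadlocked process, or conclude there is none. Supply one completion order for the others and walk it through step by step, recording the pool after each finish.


The deadlocked set is P7, P8 and P5.
Key observation: P4, P9 can finish, but then (3, 4, 4, 6) is all there is, and the blocked group's welders demands exceed it.
One completion order for the rest: P4, P9. Walking it through:
  pool = (1, 3, 3, 3)
  P4 needs (1, 3, 2, 2) <= (1, 3, 3, 3) -> finishes; pool += (1, 1, 0, 1) = (2, 4, 3, 4)
  P9 needs (2, 4, 2, 2) <= (2, 4, 3, 4) -> finishes; pool += (1, 0, 1, 2) = (3, 4, 4, 6)
None of the blocked processes ever fits:
  blocked: P7 wants (6, 3, 2, 1), pool (3, 4, 4, 6) — not enough welders
  blocked: P8 wants (7, 4, 2, 1), pool (3, 4, 4, 6) — not enough welders
  blocked: P5 wants (4, 3, 2, 2), pool (3, 4, 4, 6) — not enough welders


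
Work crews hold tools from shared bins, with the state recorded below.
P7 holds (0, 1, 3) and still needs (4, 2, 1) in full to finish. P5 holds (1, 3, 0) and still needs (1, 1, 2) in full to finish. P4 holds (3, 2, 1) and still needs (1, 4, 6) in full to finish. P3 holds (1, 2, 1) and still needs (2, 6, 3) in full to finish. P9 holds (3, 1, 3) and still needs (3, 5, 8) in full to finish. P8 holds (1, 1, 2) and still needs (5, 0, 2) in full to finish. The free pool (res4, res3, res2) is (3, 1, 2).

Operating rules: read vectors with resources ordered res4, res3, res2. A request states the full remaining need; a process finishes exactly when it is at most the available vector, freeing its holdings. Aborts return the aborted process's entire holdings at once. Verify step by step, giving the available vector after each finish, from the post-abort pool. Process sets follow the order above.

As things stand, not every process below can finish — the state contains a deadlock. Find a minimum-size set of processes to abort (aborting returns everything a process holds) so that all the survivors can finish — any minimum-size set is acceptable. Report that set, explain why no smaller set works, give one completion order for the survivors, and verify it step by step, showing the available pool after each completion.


The answer: abort P3.
Key observation: before aborting P3, P8 was permanently blocked — no order could ever run it; afterwards it completes at step 3.
Minimality: the empty abort set fails — the state is deadlocked as it stands.
Survivors finish in the order: P7, P5, P8, P9, P4. Verifying each step (pool after the aborts first):
  pool = (4, 3, 3)
  P7 needs (4, 2, 1) <= (4, 3, 3) -> finishes; pool += (0, 1, 3) = (4, 4, 6)
  P5 needs (1, 1, 2) <= (4, 4, 6) -> finishes; pool += (1, 3, 0) = (5, 7, 6)
  P8 needs (5, 0, 2) <= (5, 7, 6) -> finishes; pool += (1, 1, 2) = (6, 8, 8)
  P9 needs (3, 5, 8) <= (6, 8, 8) -> finishes; pool += (3, 1, 3) = (9, 9, 11)
  P4 needs (1, 4, 6) <= (9, 9, 11) -> finishes; pool += (3, 2, 1) = (12, 11, 12)


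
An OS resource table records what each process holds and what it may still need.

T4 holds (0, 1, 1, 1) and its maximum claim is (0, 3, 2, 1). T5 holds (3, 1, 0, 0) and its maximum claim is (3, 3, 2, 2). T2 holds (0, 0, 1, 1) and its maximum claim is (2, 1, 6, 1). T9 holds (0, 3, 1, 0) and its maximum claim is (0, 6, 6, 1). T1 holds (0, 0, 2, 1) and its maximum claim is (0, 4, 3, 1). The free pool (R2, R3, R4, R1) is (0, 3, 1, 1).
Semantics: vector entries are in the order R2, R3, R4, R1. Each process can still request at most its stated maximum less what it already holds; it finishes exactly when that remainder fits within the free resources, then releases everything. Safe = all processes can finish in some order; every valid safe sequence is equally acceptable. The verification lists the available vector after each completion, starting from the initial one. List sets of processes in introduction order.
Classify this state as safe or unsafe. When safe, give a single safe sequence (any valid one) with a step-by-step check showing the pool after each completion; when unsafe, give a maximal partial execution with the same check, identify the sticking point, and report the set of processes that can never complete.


The state is UNSAFE.
Key observation: T4, T5, T1 can finish, but then (3, 5, 4, 3) is all there is, and the blocked group's R4 demands exceed it.
The run T4, T5, T1 cannot be extended any further. Step-by-step check:
  pool = (0, 3, 1, 1)
  T4 needs (0, 2, 1, 0) <= (0, 3, 1, 1) -> finishes; pool += (0, 1, 1, 1) = (0, 4, 2, 2)
  T5 needs (0, 2, 2, 2) <= (0, 4, 2, 2) -> finishes; pool += (3, 1, 0, 0) = (3, 5, 2, 2)
  T1 needs (0, 4, 1, 0) <= (3, 5, 2, 2) -> finishes; pool += (0, 0, 2, 1) = (3, 5, 4, 3)
  blocked: T2 wants (2, 1, 5, 0), pool (3, 5, 4, 3) — not enough R4
  blocked: T9 wants (0, 3, 5, 1), pool (3, 5, 4, 3) — not enough R4
Never able to finish: T2 and T9.


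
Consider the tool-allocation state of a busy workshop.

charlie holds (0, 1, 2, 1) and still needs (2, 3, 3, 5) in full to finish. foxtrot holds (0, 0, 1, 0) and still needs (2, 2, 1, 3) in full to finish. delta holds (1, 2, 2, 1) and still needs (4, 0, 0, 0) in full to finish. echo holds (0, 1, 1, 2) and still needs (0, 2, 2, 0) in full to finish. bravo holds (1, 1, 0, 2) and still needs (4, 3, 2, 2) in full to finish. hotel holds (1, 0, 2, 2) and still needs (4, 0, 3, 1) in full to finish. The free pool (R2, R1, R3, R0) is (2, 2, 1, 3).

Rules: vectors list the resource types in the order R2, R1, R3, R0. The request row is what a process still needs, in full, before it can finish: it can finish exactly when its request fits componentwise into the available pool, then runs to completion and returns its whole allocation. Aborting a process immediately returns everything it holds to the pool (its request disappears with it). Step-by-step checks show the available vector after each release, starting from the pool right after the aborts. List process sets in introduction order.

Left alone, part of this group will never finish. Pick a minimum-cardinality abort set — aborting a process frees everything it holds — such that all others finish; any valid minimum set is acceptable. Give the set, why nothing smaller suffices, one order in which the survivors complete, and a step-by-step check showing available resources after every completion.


Abort delta and bravo.
Key observation: hotel was stuck for good until delta and bravo gave back (2, 3, 2, 3); in the order shown it finishes at step 4.
Minimality, checking each single-abort alternative: charlie alone leaves delta blocked (short on R2); foxtrot alone leaves delta blocked (short on R2); delta alone leaves bravo blocked (short on R2); echo alone leaves delta blocked (short on R2); bravo alone leaves delta blocked (short on R2); hotel alone leaves delta blocked (short on R2).
Survivors finish in the order: echo, charlie, foxtrot, hotel. Verifying each step (pool after the aborts first):
  pool = (4, 5, 3, 6)
  echo needs (0, 2, 2, 0) <= (4, 5, 3, 6) -> finishes; pool += (0, 1, 1, 2) = (4, 6, 4, 8)
  charlie needs (2, 3, 3, 5) <= (4, 6, 4, 8) -> finishes; pool += (0, 1, 2, 1) = (4, 7, 6, 9)
  foxtrot needs (2, 2, 1, 3) <= (4, 7, 6, 9) -> finishes; pool += (0, 0, 1, 0) = (4, 7, 7, 9)
  hotel needs (4, 0, 3, 1) <= (4, 7, 7, 9) -> finishes; pool += (1, 0, 2, 2) = (5, 7, 9, 11)


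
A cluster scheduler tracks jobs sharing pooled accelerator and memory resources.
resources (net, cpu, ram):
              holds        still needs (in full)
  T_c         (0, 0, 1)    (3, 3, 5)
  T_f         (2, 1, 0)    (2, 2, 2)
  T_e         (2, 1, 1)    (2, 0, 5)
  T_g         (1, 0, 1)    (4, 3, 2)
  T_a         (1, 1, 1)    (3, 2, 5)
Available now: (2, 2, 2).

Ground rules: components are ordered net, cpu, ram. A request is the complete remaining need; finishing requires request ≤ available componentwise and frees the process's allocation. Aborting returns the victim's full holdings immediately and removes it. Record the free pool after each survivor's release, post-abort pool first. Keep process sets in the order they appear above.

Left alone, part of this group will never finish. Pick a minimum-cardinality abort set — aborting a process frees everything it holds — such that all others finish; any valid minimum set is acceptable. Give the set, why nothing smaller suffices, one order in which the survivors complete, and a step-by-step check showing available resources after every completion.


Abort T_c and T_a.
Key observation: aborting T_c and T_a returns (1, 1, 2), and T_e — hopeless before — runs at step 3 with the returned capacity in the pool.
Minimality, checking each single-abort alternative: T_c alone leaves T_e blocked (short on ram); T_f alone leaves T_c blocked (short on ram); T_e alone leaves T_c blocked (short on ram); T_g alone leaves T_c blocked (short on ram); T_a alone leaves T_c blocked (short on ram).
One survivor order: T_f, T_g, T_e. Walking it through (post-abort pool first):
  pool = (3, 3, 4)
  T_f: need (2, 2, 2) fits (3, 3, 4); releases (2, 1, 0), pool now (5, 4, 4)
  T_g: need (4, 3, 2) fits (5, 4, 4); releases (1, 0, 1), pool now (6, 4, 5)
  T_e: need (2, 0, 5) fits (6, 4, 5); releases (2, 1, 1), pool now (8, 5, 6)


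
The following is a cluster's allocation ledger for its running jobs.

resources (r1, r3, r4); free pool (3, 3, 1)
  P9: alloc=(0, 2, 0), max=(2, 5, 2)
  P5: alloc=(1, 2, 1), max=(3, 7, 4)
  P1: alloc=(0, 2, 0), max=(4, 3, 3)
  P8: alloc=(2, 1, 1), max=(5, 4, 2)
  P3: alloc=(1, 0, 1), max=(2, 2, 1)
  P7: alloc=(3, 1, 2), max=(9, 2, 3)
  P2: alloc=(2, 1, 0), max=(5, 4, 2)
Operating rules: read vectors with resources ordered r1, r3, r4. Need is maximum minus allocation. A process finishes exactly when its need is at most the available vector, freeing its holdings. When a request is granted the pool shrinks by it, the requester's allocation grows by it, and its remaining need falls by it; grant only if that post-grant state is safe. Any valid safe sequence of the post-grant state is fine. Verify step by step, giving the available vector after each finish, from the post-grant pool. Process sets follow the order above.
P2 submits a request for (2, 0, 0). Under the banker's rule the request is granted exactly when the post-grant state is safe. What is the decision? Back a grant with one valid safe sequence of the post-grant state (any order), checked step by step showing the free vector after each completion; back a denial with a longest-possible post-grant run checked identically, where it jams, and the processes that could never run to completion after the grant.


GRANT. The post-grant state is safe; one safe sequence: P3, P2, P8, P5, P7, P9, P1.
Key observation: with (1, 3, 1) left after the transfer, P3 can run at once — the state stays safe.
Verifying the post-grant state step by step:
  pool = (1, 3, 1)
  run P3 (needs (1, 2, 0), free (1, 3, 1)); after release of (1, 0, 1) the pool is (2, 3, 2)
  run P2 (needs (1, 3, 2), free (2, 3, 2)); after release of (4, 1, 0) the pool is (6, 4, 2)
  run P8 (needs (3, 3, 1), free (6, 4, 2)); after release of (2, 1, 1) the pool is (8, 5, 3)
  run P5 (needs (2, 5, 3), free (8, 5, 3)); after release of (1, 2, 1) the pool is (9, 7, 4)
  run P7 (needs (6, 1, 1), free (9, 7, 4)); after release of (3, 1, 2) the pool is (12, 8, 6)
  run P9 (needs (2, 3, 2), free (12, 8, 6)); after release of (0, 2, 0) the pool is (12, 10, 6)
  run P1 (needs (4, 1, 3), free (12, 10, 6)); after release of (0, 2, 0) the pool is (12, 12, 6)


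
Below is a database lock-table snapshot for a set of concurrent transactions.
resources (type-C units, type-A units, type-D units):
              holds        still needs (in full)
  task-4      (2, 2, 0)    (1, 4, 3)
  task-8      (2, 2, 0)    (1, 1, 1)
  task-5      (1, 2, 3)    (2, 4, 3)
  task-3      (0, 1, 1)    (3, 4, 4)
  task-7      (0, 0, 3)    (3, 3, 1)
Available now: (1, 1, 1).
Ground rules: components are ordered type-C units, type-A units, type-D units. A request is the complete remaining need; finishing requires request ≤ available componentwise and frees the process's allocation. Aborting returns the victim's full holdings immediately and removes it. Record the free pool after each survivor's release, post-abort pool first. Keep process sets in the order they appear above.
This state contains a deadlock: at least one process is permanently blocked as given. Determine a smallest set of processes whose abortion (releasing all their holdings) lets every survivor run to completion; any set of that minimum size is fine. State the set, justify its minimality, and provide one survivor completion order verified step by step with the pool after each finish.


Abort task-4.
Key observation: the returned (2, 2, 0) from task-4 is what brings task-5 — unrunnable before, under any order — into play at step 3.
Minimality: the empty abort set fails — the state is deadlocked as it stands.
Survivors finish in the order: task-7, task-8, task-5, task-3. Verifying each step (pool after the aborts first):
  pool = (3, 3, 1)
  run task-7 (needs (3, 3, 1), free (3, 3, 1)); after release of (0, 0, 3) the pool is (3, 3, 4)
  run task-8 (needs (1, 1, 1), free (3, 3, 4)); after release of (2, 2, 0) the pool is (5, 5, 4)
  run task-5 (needs (2, 4, 3), free (5, 5, 4)); after release of (1, 2, 3) the pool is (6, 7, 7)
  run task-3 (needs (3, 4, 4), free (6, 7, 7)); after release of (0, 1, 1) the pool is (6, 8, 8)


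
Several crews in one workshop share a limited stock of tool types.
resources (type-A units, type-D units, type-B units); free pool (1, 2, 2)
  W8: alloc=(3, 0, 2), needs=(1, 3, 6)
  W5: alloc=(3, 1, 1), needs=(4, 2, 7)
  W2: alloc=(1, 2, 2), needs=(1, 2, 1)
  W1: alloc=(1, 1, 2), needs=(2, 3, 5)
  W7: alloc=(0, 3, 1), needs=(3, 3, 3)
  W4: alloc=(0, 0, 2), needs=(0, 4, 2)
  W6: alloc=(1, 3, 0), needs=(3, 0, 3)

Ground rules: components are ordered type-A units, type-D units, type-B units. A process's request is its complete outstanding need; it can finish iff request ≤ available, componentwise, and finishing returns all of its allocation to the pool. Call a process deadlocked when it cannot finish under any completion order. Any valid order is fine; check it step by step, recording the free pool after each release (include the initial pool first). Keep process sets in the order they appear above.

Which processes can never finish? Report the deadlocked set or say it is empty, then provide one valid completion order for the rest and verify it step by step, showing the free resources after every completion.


The deadlocked set is empty.
Key observation: there is always a runnable process — W2 first — so the state unwinds completely.
A valid finishing order for the others: W2, W4, W1, W7, W8, W5, W6. Step-by-step check:
  pool = (1, 2, 2)
  W2 needs (1, 2, 1) <= (1, 2, 2) -> finishes; pool += (1, 2, 2) = (2, 4, 4)
  W4 needs (0, 4, 2) <= (2, 4, 4) -> finishes; pool += (0, 0, 2) = (2, 4, 6)
  W1 needs (2, 3, 5) <= (2, 4, 6) -> finishes; pool += (1, 1, 2) = (3, 5, 8)
  W7 needs (3, 3, 3) <= (3, 5, 8) -> finishes; pool += (0, 3, 1) = (3, 8, 9)
  W8 needs (1, 3, 6) <= (3, 8, 9) -> finishes; pool += (3, 0, 2) = (6, 8, 11)
  W5 needs (4, 2, 7) <= (6, 8, 11) -> finishes; pool += (3, 1, 1) = (9, 9, 12)
  W6 needs (3, 0, 3) <= (9, 9, 12) -> finishes; pool += (1, 3, 0) = (10, 12, 12)


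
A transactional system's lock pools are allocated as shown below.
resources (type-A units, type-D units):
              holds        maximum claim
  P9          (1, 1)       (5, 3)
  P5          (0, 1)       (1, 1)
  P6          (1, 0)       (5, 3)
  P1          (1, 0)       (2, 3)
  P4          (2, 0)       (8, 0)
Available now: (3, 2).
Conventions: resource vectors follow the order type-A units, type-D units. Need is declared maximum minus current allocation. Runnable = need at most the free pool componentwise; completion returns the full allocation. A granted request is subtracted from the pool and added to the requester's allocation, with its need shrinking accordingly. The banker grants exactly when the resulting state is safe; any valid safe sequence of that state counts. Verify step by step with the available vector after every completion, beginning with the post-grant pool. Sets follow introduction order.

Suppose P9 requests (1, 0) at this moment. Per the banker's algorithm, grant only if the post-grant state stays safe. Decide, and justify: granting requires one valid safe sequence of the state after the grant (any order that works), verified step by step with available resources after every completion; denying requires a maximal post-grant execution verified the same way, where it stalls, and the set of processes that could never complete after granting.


GRANT: granting preserves safety; a valid post-grant sequence is P5, P1, P9, P6, P4.
Key observation: the transfer keeps a workable pool ((2, 2)); P5 starts the safe sequence.
Step-by-step check of the post-grant state:
  pool = (2, 2)
  P5: need (1, 0) fits (2, 2); releases (0, 1), pool now (2, 3)
  P1: need (1, 3) fits (2, 3); releases (1, 0), pool now (3, 3)
  P9: need (3, 2) fits (3, 3); releases (2, 1), pool now (5, 4)
  P6: need (4, 3) fits (5, 4); releases (1, 0), pool now (6, 4)
  P4: need (6, 0) fits (6, 4); releases (2, 0), pool now (8, 4)


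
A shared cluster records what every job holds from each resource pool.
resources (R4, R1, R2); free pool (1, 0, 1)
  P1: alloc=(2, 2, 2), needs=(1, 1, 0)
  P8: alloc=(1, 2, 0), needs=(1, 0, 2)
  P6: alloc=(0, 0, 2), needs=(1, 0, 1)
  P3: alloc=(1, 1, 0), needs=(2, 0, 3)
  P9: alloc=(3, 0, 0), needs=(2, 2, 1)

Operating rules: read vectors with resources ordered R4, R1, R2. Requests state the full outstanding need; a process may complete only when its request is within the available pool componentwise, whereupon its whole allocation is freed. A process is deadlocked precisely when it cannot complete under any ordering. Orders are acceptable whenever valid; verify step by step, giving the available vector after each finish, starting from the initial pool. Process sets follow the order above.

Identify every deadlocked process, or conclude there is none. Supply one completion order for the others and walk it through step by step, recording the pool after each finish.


Nothing here is deadlocked.
Key observation: the pool covers P6 at once, and every later process fits after earlier releases.
One completion order for the rest: P6, P8, P9, P3, P1. Step-by-step check:
  pool = (1, 0, 1)
  P6: need (1, 0, 1) fits (1, 0, 1); releases (0, 0, 2), pool now (1, 0, 3)
  P8: need (1, 0, 2) fits (1, 0, 3); releases (1, 2, 0), pool now (2, 2, 3)
  P9: need (2, 2, 1) fits (2, 2, 3); releases (3, 0, 0), pool now (5, 2, 3)
  P3: need (2, 0, 3) fits (5, 2, 3); releases (1, 1, 0), pool now (6, 3, 3)
  P1: need (1, 1, 0) fits (6, 3, 3); releases (2, 2, 2), pool now (8, 5, 5)


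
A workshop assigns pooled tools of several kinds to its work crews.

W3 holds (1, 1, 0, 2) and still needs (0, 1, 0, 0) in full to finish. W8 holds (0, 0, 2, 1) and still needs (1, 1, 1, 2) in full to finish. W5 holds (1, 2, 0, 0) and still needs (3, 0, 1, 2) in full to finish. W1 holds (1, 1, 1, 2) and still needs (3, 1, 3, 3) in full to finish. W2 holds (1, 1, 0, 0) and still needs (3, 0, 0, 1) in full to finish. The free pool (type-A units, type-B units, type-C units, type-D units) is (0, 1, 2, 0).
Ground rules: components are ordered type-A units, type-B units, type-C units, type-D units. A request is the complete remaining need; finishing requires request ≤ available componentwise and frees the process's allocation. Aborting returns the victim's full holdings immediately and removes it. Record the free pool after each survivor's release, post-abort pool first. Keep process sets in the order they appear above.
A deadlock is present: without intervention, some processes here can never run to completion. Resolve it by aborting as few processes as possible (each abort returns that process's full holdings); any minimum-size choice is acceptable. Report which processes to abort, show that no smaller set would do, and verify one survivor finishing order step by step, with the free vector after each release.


The answer: abort W1 and W2.
Key observation: W5 could never have finished before the abort; with (2, 2, 1, 2) returned by W1 and W2, it fits at step 3.
Minimality, checking each single-abort alternative: W3 alone leaves W5 blocked (short on type-A units); W8 alone leaves W5 blocked (short on type-A units); W5 alone leaves W1 blocked (short on type-A units); W1 alone leaves W5 blocked (short on type-A units); W2 alone leaves W5 blocked (short on type-A units).
One survivor order: W3, W8, W5. Walking it through (post-abort pool first):
  pool = (2, 3, 3, 2)
  W3 needs (0, 1, 0, 0) <= (2, 3, 3, 2) -> finishes; pool += (1, 1, 0, 2) = (3, 4, 3, 4)
  W8 needs (1, 1, 1, 2) <= (3, 4, 3, 4) -> finishes; pool += (0, 0, 2, 1) = (3, 4, 5, 5)
  W5 needs (3, 0, 1, 2) <= (3, 4, 5, 5) -> finishes; pool += (1, 2, 0, 0) = (4, 6, 5, 5)


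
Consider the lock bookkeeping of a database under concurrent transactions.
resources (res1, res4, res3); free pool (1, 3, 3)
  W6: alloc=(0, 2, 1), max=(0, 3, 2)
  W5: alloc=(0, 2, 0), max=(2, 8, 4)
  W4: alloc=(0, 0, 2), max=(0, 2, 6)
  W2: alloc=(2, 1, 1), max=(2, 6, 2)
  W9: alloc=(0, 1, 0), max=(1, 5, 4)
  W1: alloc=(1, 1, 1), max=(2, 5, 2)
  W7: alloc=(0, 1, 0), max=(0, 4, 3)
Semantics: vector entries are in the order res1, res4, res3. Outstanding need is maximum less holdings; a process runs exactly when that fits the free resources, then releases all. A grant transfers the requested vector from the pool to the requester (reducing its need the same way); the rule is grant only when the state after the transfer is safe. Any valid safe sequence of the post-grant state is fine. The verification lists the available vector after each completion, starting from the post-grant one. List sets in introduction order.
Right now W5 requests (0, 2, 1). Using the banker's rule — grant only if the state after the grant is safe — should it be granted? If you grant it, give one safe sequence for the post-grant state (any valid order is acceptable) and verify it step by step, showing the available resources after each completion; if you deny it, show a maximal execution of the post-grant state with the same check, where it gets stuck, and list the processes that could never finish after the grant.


GRANT. The post-grant state is safe; one safe sequence: W6, W7, W1, W5, W2, W4, W9.
Key observation: post-grant, (1, 1, 2) remains, and an order beginning with W6 completes everyone.
Check on the post-grant state, step by step:
  pool = (1, 1, 2)
  run W6 (needs (0, 1, 1), free (1, 1, 2)); after release of (0, 2, 1) the pool is (1, 3, 3)
  run W7 (needs (0, 3, 3), free (1, 3, 3)); after release of (0, 1, 0) the pool is (1, 4, 3)
  run W1 (needs (1, 4, 1), free (1, 4, 3)); after release of (1, 1, 1) the pool is (2, 5, 4)
  run W5 (needs (2, 4, 3), free (2, 5, 4)); after release of (0, 4, 1) the pool is (2, 9, 5)
  run W2 (needs (0, 5, 1), free (2, 9, 5)); after release of (2, 1, 1) the pool is (4, 10, 6)
  run W4 (needs (0, 2, 4), free (4, 10, 6)); after release of (0, 0, 2) the pool is (4, 10, 8)
  run W9 (needs (1, 4, 4), free (4, 10, 8)); after release of (0, 1, 0) the pool is (4, 11, 8)


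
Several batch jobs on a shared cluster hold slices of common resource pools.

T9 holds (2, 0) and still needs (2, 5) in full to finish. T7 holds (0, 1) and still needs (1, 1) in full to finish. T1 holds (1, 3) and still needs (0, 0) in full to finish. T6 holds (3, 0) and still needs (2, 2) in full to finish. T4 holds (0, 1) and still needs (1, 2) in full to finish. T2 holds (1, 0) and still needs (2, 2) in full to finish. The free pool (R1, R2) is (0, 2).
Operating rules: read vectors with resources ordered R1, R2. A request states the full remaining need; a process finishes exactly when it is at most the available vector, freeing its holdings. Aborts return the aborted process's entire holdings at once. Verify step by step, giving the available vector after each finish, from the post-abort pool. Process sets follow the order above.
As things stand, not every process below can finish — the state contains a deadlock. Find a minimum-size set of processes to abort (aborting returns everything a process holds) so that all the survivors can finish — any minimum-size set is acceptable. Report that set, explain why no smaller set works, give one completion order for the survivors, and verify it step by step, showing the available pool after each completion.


The answer: abort T2.
Key observation: no ordering could ever have run T9 before the abort of T2; with (1, 0) back in the pool it fits at step 2.
Why nothing smaller works: aborting no one leaves the state deadlocked as given.
Survivors finish in the order: T1, T9, T4, T6, T7. Walking it through (pool after the aborts first):
  pool = (1, 2)
  T1: need (0, 0) fits (1, 2); releases (1, 3), pool now (2, 5)
  T9: need (2, 5) fits (2, 5); releases (2, 0), pool now (4, 5)
  T4: need (1, 2) fits (4, 5); releases (0, 1), pool now (4, 6)
  T6: need (2, 2) fits (4, 6); releases (3, 0), pool now (7, 6)
  T7: need (1, 1) fits (7, 6); releases (0, 1), pool now (7, 7)


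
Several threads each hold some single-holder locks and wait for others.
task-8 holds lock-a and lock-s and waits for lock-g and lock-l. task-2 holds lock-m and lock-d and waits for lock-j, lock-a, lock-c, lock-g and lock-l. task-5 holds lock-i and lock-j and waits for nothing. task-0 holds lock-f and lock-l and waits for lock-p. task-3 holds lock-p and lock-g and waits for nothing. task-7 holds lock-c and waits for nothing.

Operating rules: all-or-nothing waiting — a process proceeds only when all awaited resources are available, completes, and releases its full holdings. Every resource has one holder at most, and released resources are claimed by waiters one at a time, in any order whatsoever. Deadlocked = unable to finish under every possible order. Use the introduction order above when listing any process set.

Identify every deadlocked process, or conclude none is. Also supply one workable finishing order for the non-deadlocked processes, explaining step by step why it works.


Nothing here is deadlocked.
Key observation: no waiting chain loops back on itself — every chain ends at a process that waits on nothing, so everyone eventually runs.
The rest can finish in the order task-5, task-3, task-0, task-8, task-7, task-2.
Check, step by step:
  task-5 waits on nothing -> runs at once and releases lock-i and lock-j
  task-3 waits on nothing -> runs at once and releases lock-p and lock-g
  task-0: everything it awaited (lock-p) is free; runs, freeing lock-f and lock-l
  task-8: everything it awaited (lock-g and lock-l) is free; runs, freeing lock-a and lock-s
  task-7 waits on nothing -> runs at once and releases lock-c
  task-2: everything it awaited (lock-j, lock-a, lock-c, lock-g and lock-l) is free; runs, freeing lock-m and lock-d


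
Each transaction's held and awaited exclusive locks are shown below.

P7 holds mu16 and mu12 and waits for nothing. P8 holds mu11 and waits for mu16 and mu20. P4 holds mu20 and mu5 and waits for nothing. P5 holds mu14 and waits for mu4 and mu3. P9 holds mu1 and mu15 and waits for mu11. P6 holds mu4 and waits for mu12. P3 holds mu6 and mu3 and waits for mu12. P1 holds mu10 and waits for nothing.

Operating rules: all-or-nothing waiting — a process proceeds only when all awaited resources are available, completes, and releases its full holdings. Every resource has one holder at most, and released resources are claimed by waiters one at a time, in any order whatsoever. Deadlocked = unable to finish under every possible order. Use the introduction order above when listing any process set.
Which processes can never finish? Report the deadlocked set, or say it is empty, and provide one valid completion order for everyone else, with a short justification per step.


Nothing here is deadlocked.
Key observation: the wait graph is acyclic; completion cascades from the unblocked processes through everyone else.
A valid finishing order for the others: P7, P4, P3, P8, P6, P9, P1, P5.
Verifying each step:
  P7 waits on nothing -> runs at once and releases mu16 and mu12
  P4 waits on nothing -> runs at once and releases mu20 and mu5
  P3 waits on mu12 — all released -> runs and releases mu6 and mu3
  P8 waits on mu16 and mu20 — all released -> runs and releases mu11
  P6 waits on mu12 — all released -> runs and releases mu4
  P9 waits on mu11 — all released -> runs and releases mu1 and mu15
  P1 waits on nothing -> runs at once and releases mu10
  P5 waits on mu4 and mu3 — all released -> runs and releases mu14


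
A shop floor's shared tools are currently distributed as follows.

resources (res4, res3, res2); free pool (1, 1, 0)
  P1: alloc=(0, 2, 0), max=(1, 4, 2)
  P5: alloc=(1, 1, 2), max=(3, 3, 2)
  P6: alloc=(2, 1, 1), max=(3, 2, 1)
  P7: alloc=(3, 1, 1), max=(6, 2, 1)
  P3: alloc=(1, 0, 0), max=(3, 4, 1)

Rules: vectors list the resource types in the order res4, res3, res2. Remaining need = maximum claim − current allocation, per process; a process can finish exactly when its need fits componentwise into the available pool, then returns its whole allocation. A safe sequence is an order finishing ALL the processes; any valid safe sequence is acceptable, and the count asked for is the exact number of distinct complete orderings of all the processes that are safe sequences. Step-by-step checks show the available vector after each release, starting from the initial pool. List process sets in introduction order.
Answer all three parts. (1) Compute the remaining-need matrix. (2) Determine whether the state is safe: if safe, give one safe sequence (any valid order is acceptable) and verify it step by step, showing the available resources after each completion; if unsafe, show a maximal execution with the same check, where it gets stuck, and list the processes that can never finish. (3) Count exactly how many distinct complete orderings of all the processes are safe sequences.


(1) Outstanding need per process (order res4, res3, res2):
  P1: (1, 2, 2)
  P5: (2, 2, 0)
  P6: (1, 1, 0)
  P7: (3, 1, 0)
  P3: (2, 4, 1)
(2) SAFE, for example via the order P6, P5, P7, P3, P1.
Key observation: P6 is the earliest step where a requested resource binds exactly: need (1, 1, 0), pool (1, 1, 0) at its turn.
Walking it through:
  pool = (1, 1, 0)
  P6 needs (1, 1, 0) <= (1, 1, 0) -> finishes; pool += (2, 1, 1) = (3, 2, 1)
  P5 needs (2, 2, 0) <= (3, 2, 1) -> finishes; pool += (1, 1, 2) = (4, 3, 3)
  P7 needs (3, 1, 0) <= (4, 3, 3) -> finishes; pool += (3, 1, 1) = (7, 4, 4)
  P3 needs (2, 4, 1) <= (7, 4, 4) -> finishes; pool += (1, 0, 0) = (8, 4, 4)
  P1 needs (1, 2, 2) <= (8, 4, 4) -> finishes; pool += (0, 2, 0) = (8, 6, 4)
(3) Exactly 8 of the possible complete orderings are safe sequences.


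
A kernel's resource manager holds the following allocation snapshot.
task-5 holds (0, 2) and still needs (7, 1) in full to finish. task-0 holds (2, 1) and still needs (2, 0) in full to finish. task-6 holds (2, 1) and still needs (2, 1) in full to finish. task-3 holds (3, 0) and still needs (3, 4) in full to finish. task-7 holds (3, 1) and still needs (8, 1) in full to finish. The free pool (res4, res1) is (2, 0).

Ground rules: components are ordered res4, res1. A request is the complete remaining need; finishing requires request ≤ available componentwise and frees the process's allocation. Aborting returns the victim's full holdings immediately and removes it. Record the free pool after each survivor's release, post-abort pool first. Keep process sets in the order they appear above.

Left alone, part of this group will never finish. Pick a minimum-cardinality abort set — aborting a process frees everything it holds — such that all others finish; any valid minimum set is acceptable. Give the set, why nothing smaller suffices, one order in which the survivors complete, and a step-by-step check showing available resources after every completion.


Minimum abort set: task-3.
Key observation: task-7 was stuck for good until task-3 gave back (3, 0); in the order shown it finishes at step 3.
Minimality: the empty abort set fails — the state is deadlocked as it stands.
The survivors complete as task-0, task-6, task-7, task-5. Walking it through (starting from the post-abort pool):
  pool = (5, 0)
  task-0: need (2, 0) fits (5, 0); releases (2, 1), pool now (7, 1)
  task-6: need (2, 1) fits (7, 1); releases (2, 1), pool now (9, 2)
  task-7: need (8, 1) fits (9, 2); releases (3, 1), pool now (12, 3)
  task-5: need (7, 1) fits (12, 3); releases (0, 2), pool now (12, 5)


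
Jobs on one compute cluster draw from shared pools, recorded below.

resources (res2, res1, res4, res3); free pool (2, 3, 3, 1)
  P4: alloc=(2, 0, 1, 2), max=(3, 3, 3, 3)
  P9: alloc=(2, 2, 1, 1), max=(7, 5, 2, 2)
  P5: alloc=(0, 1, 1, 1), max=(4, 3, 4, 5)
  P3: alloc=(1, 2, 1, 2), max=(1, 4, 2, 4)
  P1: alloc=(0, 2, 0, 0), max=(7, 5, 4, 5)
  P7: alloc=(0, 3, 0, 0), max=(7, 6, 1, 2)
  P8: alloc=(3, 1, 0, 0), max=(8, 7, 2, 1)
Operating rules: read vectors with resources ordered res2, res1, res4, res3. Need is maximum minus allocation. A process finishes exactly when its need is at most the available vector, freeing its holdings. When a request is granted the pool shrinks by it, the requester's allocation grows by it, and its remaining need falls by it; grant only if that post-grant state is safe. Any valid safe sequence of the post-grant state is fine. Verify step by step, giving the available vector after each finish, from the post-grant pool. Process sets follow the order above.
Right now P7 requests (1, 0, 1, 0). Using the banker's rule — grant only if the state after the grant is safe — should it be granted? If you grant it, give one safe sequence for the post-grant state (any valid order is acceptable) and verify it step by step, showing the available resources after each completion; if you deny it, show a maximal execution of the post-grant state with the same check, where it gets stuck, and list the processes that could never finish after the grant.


DENY. Granting would leave the state unsafe.
Key observation: no order helps: past P4, P3, P5, the free pool tops out at (4, 6, 5, 6), below what each blocked process needs in res2.
Pretend the grant happened; the run P4, P3, P5 goes as far as possible. Check, step by step:
  pool = (1, 3, 2, 1)
  run P4 (needs (1, 3, 2, 1), free (1, 3, 2, 1)); after release of (2, 0, 1, 2) the pool is (3, 3, 3, 3)
  run P3 (needs (0, 2, 1, 2), free (3, 3, 3, 3)); after release of (1, 2, 1, 2) the pool is (4, 5, 4, 5)
  run P5 (needs (4, 2, 3, 4), free (4, 5, 4, 5)); after release of (0, 1, 1, 1) the pool is (4, 6, 5, 6)
  P9 still needs (5, 3, 1, 1) but only (4, 6, 5, 6) is free — short on res2
  P1 still needs (7, 3, 4, 5) but only (4, 6, 5, 6) is free — short on res2
  P7 still needs (6, 3, 0, 2) but only (4, 6, 5, 6) is free — short on res2
  P8 still needs (5, 6, 2, 1) but only (4, 6, 5, 6) is free — short on res2
Processes that could never finish after the grant: P9, P1, P7 and P8.
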